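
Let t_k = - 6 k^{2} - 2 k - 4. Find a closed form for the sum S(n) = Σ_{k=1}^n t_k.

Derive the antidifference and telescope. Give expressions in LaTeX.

r(k) = (k + 3*(k + 1)**2 + 3)/(3*k**2 + k + 2) after simplifying.
Factor: A=1; B=1; C=k**2 + k/3 + 2/3.
f must satisfy (1)·f(k+1) − (1)·f(k) = k**2 + k/3 + 2/3.
From deg A=0, deg B=0, deg C=2: d=3.
A polynomial solution: f(k) = k*(k**2 - k + 2)/3.
R(k) = B(k−1)·f(k)/C(k) = k*(k**2 - k + 2)/(3*k**2 + k + 2); s_k = R·t_k = 2*k*(-k**2 + k - 2).
s_(k+1) − s_k = -6*k**2 - 2*k - 4 = t_k.
Evaluate: s_(n+1) = -2*n**3 - 4*n**2 - 6*n - 4; subtract s_(1) = -4 ⇒ S(n) = 2*n*(-n**2 - 2*n - 3).

S(n) = 2 n \left(- n^{2} - 2 n - 3\right)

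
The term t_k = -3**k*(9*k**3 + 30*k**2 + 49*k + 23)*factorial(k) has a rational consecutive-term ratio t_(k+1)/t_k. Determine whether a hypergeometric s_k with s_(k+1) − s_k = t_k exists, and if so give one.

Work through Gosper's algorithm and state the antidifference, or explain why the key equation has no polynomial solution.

The ratio is 3*(9*k**4 + 66*k**3 + 193*k**2 + 247*k + 111)/(9*k**3 + 30*k**2 + 49*k + 23).
So A=3*k + 3 and B=1, with C=k**3 + 10*k**2/3 + 49*k/9 + 23/9.
Key eq: (3*k + 3)·f(k+1) = (1)·f(k) + (k**3 + 10*k**2/3 + 49*k/9 + 23/9).
From deg A=1, deg B=0, deg C=3: d=2.
Match coefficients ⇒ f(k) = (3*k**2 + 2*k + 4)/9.
Then R = B(k−1)f/C = (3*k**2 + 2*k + 4)/(9*k**3 + 30*k**2 + 49*k + 23), so s_k = R(k)·t_k = -3**k*(3*k**2 + 2*k + 4)*factorial(k).
Check: Δs_k = -3**k*(9*k**3 + 30*k**2 + 49*k + 23)*factorial(k). ✓

s_k = -3**k*(3*k**2 + 2*k + 4)*factorial(k)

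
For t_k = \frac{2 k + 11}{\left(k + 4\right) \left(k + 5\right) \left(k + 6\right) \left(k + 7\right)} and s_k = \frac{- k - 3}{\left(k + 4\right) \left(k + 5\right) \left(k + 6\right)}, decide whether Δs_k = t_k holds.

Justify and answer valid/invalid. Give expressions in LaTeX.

s_(k+1) = (-k - 4)/((k + 5)*(k + 6)*(k + 7))
s_(k+1) − s_k = (2*k + 5)/(k**4 + 22*k**3 + 179*k**2 + 638*k + 840)
(s_(k+1) − s_k) − t_k = -6/(k**4 + 22*k**3 + 179*k**2 + 638*k + 840)

Invalid: residual - \frac{6}{k^{4} + 22 k^{3} + 179 k^{2} + 638 k + 840} ≠ 0.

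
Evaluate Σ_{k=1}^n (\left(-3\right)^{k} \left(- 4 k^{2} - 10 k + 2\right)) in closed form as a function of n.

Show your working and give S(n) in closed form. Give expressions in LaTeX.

S(n) = 3 \left(-3\right)^{n} n \left(- n - 3\right)

Step 1: r(k) = 3*(-2*k**2 - 9*k - 6)/(2*k**2 + 5*k - 1).
Take A(k)=-3, B(k)=1, C(k)=k**2 + 5*k/2 - 1/2.
Need (-3)·f(k+1) − (1)·f(k) = k**2 + 5*k/2 - 1/2.
d = 2 from the (0,0,2) case.
A polynomial solution: f(k) = -(k - 1)*(k + 2)/4.
Get s_k = R·t_k = (-3)**k*(k**2 + k - 2) with R(k) = B(k−1)f(k)/C(k) = -(k - 1)*(k + 2)/(2*(2*k**2 + 5*k - 1)).
Verify: (-3)**k*(-4*k**2 - 10*k + 2) matches t_k.
Σ_(k=1)^n t_k = s_(n+1) − s_(1) = (3*(-3)**n*n*(-n - 3)) − (0), i.e. 3*(-3)**n*n*(-n - 3).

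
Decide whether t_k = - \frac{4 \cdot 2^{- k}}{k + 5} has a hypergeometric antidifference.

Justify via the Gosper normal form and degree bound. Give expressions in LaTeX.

No. Not Gosper-summable.

Step 1: r(k) = (k + 5)/(2*(k + 6)).
Gosper form: A/B · C(k+1)/C(k) with A=k/2 + 5/2, B=k + 6, C=1.
Key eq: (k/2 + 5/2)·f(k+1) = (k + 5)·f(k) + (1).
deg f ≤ -1 (via 1,1,0).
Bound -1 < 0, so the key equation has no polynomial solution.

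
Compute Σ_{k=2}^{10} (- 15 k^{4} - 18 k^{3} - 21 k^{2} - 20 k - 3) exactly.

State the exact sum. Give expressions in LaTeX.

Ratio r(k) = (15*k**4 + 78*k**3 + 165*k**2 + 176*k + 77)/(15*k**4 + 18*k**3 + 21*k**2 + 20*k + 3).
Factor: A=1; B=1; C=k**4 + 6*k**3/5 + 7*k**2/5 + 4*k/3 + 1/5.
Need (1)·f(k+1) − (1)·f(k) = k**4 + 6*k**3/5 + 7*k**2/5 + 4*k/3 + 1/5.
deg f ≤ 5 (via 0,0,4).
Coefficient equations give f(k) = k*(3*k**4 - 3*k**3 + 3*k**2 + 4*k - 4)/15.
R(k) = B(k−1)·f(k)/C(k) = k*(3*k**4 - 3*k**3 + 3*k**2 + 4*k - 4)/(15*k**4 + 18*k**3 + 21*k**2 + 20*k + 3); s_k = R·t_k = k*(-3*k**4 + 3*k**3 - 3*k**2 - 4*k + 4).
Δs = -15*k**4 - 18*k**3 - 21*k**2 - 20*k - 3, as required.
Sum = s_(11) − s_(2); s_(11) = -443663, s_(2) = -80 ⇒ -443583.

Σ = -443583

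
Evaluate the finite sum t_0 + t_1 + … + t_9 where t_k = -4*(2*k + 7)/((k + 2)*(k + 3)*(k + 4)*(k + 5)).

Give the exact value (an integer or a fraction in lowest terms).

Σ = -10/21

r(k) = (k + 2)*(2*k + 9)/((k + 6)*(2*k + 7)) after simplifying.
A = k + 2, B = k + 6, C = k + 7/2.
Set up (k + 2)·f(k+1) − (k + 5)·f(k) − (k + 7/2) = 0.
Degrees (1,1,1) ⇒ d ≤ 3.
Solve for f: f(k) = k*(k + 3)*(k + 6)/16 (degree 3 ≤ 3).
R(k) = B(k−1)·f(k)/C(k) = k*(k + 3)*(k + 5)*(k + 6)/(8*(2*k + 7)); s_k = R·t_k = k*(-k - 6)/(2*(k**2 + 6*k + 8)).
s_(k+1) − s_k = 4*(-2*k - 7)/(k**4 + 14*k**3 + 71*k**2 + 154*k + 120) = t_k.
Σ_(k=0)^(9) t_k = s_(10) − s_(0) = -10/21 − (0) = -10/21.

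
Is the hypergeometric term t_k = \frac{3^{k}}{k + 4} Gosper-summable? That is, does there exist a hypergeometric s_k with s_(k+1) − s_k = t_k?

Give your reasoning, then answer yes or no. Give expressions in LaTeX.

t_(k+1)/t_k = 3*(k + 4)/(k + 5).
Gosper form: A/B · C(k+1)/C(k) with A=3*k + 12, B=k + 5, C=1.
Set up (3*k + 12)·f(k+1) − (k + 4)·f(k) − (1) = 0.
Degrees (1,1,0) ⇒ d ≤ -1.
Negative degree bound (-1): no f exists, t_k not Gosper-summable.

No — key equation has no polynomial f.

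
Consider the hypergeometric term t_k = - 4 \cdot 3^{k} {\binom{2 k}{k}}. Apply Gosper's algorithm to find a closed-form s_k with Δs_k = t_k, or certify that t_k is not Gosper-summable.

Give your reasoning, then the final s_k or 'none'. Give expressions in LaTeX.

Ratio r(k) = 6*(2*k + 1)/(k + 1).
A = 12*k + 6, B = k + 1, C = 1.
f must satisfy (12*k + 6)·f(k+1) − (k)·f(k) = 1.
Bound: deg f ≤ -1.
deg f ≤ -1 is impossible — no certificate.

not Gosper-summable; s_k does not exist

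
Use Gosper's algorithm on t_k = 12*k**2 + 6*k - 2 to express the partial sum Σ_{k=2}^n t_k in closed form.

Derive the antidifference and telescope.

Ratio r(k) = (6*k**2 + 15*k + 8)/(6*k**2 + 3*k - 1).
Take A(k)=1, B(k)=1, C(k)=k**2 + k/2 - 1/6.
Key eq: (1)·f(k+1) = (1)·f(k) + (k**2 + k/2 - 1/6).
deg f ≤ 3 (via 0,0,2).
A polynomial solution: f(k) = k*(4*k**2 - 3*k - 3)/12.
So s_k = (B(k−1)f/C)·t_k = (k*(4*k**2 - 3*k - 3)/(2*(6*k**2 + 3*k - 1)))·t_k = k*(4*k**2 - 3*k - 3).
Verify: 12*k**2 + 6*k - 2 matches t_k.
Evaluate: s_(n+1) = 4*n**3 + 9*n**2 + 3*n - 2; subtract s_(2) = 14 ⇒ S(n) = 4*n**3 + 9*n**2 + 3*n - 16.

S(n) = 4*n**3 + 9*n**2 + 3*n - 16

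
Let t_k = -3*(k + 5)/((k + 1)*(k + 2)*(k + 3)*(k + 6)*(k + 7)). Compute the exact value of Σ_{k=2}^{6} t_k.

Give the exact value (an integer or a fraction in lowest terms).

Σ = -35/3744

Compute t_(k+1)/t_k: get (k + 1)*(k + 6)**2/((k + 4)*(k + 5)*(k + 8)).
So A=k + 1 and B=k + 8, with C=k**3 + 14*k**2 + 65*k + 100.
Solve (k + 1)·f(k+1) − (k + 7)·f(k) = k**3 + 14*k**2 + 65*k + 100.
Degrees (1,1,3) ⇒ d ≤ 6.
Match coefficients ⇒ f(k) = k*(k + 3)*(k + 4)**2*(k + 5)**2/36.
So s_k = (B(k−1)f/C)·t_k = (k*(k + 3)*(k + 4)*(k + 7)/36)·t_k = k*(-k**2 - 9*k - 20)/(12*(k**3 + 9*k**2 + 20*k + 12)).
Verify: 3*(-k - 5)/(k**5 + 19*k**4 + 131*k**3 + 401*k**2 + 540*k + 252) matches t_k.
Telescoping: Σ = s_(7) − s_(2) = -77/936 − (-7/96) = -35/3744.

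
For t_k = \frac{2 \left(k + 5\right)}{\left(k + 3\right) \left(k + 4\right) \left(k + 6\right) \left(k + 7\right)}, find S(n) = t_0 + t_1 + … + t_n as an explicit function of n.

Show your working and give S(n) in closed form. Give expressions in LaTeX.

Compute t_(k+1)/t_k: get (k + 3)*(k + 6)**2/((k + 5)**2*(k + 8)).
So A=k + 3 and B=k + 8, with C=k**2 + 10*k + 25.
Solve (k + 3)·f(k+1) − (k + 7)·f(k) = k**2 + 10*k + 25.
Bound: deg f ≤ 4.
Solve for f: f(k) = k*(k + 4)*(k + 5)*(k + 9)/36 (degree 4 ≤ 4).
R(k) = B(k−1)·f(k)/C(k) = k*(k + 4)*(k + 7)*(k + 9)/(36*(k + 5)); s_k = R·t_k = k*(k + 9)/(18*(k**2 + 9*k + 18)).
Verify: 2*(k + 5)/(k**4 + 20*k**3 + 145*k**2 + 450*k + 504) matches t_k.
s_(n+1) = (n**2 + 11*n + 10)/(18*(n**2 + 11*n + 28)) and s_(0) = 0, so S(n) = (n**2 + 11*n + 10)/(18*(n**2 + 11*n + 28)).

S(n) = \frac{n^{2} + 11 n + 10}{18 \left(n^{2} + 11 n + 28\right)}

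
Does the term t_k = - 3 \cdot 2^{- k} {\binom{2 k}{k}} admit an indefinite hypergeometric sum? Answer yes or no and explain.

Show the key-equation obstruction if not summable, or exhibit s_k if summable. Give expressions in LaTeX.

No. Not Gosper-summable.

Step 1: r(k) = (2*k + 1)/(k + 1).
So A=2*k + 1 and B=k + 1, with C=1.
Set up (2*k + 1)·f(k+1) − (k)·f(k) − (1) = 0.
deg f ≤ -1 (via 1,1,0).
deg f ≤ -1 is impossible — no certificate.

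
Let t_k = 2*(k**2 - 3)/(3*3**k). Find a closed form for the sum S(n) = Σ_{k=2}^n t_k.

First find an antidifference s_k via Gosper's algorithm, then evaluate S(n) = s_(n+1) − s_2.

S(n) = 4/9 - n**2/(3*3**n) - n/3**n

Ratio r(k) = ((k + 1)**2 - 3)/(3*(k**2 - 3)).
So A=1/3 and B=1, with C=k**2 - 3.
Set up (1/3)·f(k+1) − (1)·f(k) − (k**2 - 3) = 0.
d = 2 from the (0,0,2) case.
Solving with deg f ≤ 2: f(k) = -3*(k - 1)*(k + 2)/2.
R(k) = B(k−1)·f(k)/C(k) = -3*(k - 1)*(k + 2)/(2*(k**2 - 3)); s_k = R·t_k = (-k**2 - k + 2)/3**k.
Check: Δs_k = 2*(k**2 - 3)/(3*3**k). ✓
s_(n+1) = 3**(-n - 1)*n*(-n - 3) and s_(2) = -4/9, so S(n) = 4/9 - n**2/(3*3**n) - n/3**n.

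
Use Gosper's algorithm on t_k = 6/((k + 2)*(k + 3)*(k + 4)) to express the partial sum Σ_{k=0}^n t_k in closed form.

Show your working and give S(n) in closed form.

S(n) = (n**2 + 7*n + 6)/(2*(n**2 + 7*n + 12))

t_(k+1)/t_k = (k + 2)/(k + 5).
Normal form (A,B,C) = (k + 2, k + 5, 1).
Solve (k + 2)·f(k+1) − (k + 4)·f(k) = 1.
From deg A=1, deg B=1, deg C=0: d=2.
A polynomial solution: f(k) = k*(k + 5)/12.
So s_k = (B(k−1)f/C)·t_k = (k*(k + 4)*(k + 5)/12)·t_k = k*(k + 5)/(2*(k + 2)*(k + 3)).
s_(k+1) − s_k = 6/(k**3 + 9*k**2 + 26*k + 24) = t_k.
s_(n+1) = (n**2 + 7*n + 6)/(2*(n**2 + 7*n + 12)) and s_(0) = 0, so S(n) = (n**2 + 7*n + 6)/(2*(n**2 + 7*n + 12)).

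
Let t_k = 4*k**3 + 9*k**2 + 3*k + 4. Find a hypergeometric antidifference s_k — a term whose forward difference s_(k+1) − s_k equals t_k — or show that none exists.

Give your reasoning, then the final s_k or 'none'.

t_(k+1)/t_k = (4*k**3 + 21*k**2 + 33*k + 20)/(4*k**3 + 9*k**2 + 3*k + 4).
Gosper form: A/B · C(k+1)/C(k) with A=1, B=1, C=k**3 + 9*k**2/4 + 3*k/4 + 1.
Set up (1)·f(k+1) − (1)·f(k) − (k**3 + 9*k**2/4 + 3*k/4 + 1) = 0.
Degrees (0,0,3) ⇒ d ≤ 4.
Coefficient equations give f(k) = k*(k**3 + k**2 - 2*k + 4)/4.
Certificate R = B(k−1)f/C = k*(k**3 + k**2 - 2*k + 4)/(4*k**3 + 9*k**2 + 3*k + 4) gives s_k = k*(k**3 + k**2 - 2*k + 4).
s_(k+1) − s_k = 4*k**3 + 9*k**2 + 3*k + 4 = t_k.

s_k = k*(k**3 + k**2 - 2*k + 4)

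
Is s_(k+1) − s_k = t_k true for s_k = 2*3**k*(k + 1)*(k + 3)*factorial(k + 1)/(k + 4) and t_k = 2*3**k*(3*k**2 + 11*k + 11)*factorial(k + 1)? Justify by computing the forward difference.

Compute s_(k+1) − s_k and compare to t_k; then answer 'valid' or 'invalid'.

s_(k+1) = 6*3**k*(k + 2)*(k + 4)*factorial(k + 2)/(k + 5)
s_(k+1) − s_k = 2*3**k*(3*k**4 + 35*k**3 + 147*k**2 + 265*k + 177)*factorial(k + 1)/((k + 4)*(k + 5))
(s_(k+1) − s_k) − t_k = -2*3**k*(3*k**3 + 23*k**2 + 54*k + 43)*factorial(k + 1)/((k + 4)*(k + 5))

Invalid: residual -2*3**k*(3*k**3 + 23*k**2 + 54*k + 43)*factorial(k + 1)/((k + 4)*(k + 5)) ≠ 0.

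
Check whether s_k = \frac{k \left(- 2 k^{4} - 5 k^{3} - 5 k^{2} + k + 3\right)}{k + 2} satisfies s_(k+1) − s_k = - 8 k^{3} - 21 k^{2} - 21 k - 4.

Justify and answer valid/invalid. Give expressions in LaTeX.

s_(k+1) = (-2*k**5 - 15*k**4 - 45*k**3 - 64*k**2 - 40*k - 8)/(k + 3)
s_(k+1) − s_k = (-8*k**5 - 55*k**4 - 140*k**3 - 174*k**2 - 97*k - 16)/(k**2 + 5*k + 6)
(s_(k+1) − s_k) − t_k = (6*k**4 + 34*k**3 + 61*k**2 + 49*k + 8)/(k**2 + 5*k + 6)

Invalid: residual \frac{6 k^{4} + 34 k^{3} + 61 k^{2} + 49 k + 8}{k^{2} + 5 k + 6} ≠ 0.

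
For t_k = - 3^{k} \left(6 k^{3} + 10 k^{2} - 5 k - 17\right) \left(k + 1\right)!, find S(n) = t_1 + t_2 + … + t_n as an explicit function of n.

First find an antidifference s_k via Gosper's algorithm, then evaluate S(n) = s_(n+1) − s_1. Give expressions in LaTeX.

Compute t_(k+1)/t_k: get 3*(6*k**4 + 40*k**3 + 89*k**2 + 60*k - 12)/(6*k**3 + 10*k**2 - 5*k - 17).
Take A(k)=3*k + 6, B(k)=1, C(k)=k**3 + 5*k**2/3 - 5*k/6 - 17/6.
Solve (3*k + 6)·f(k+1) − (1)·f(k) = k**3 + 5*k**2/3 - 5*k/6 - 17/6.
deg f ≤ 2 (via 1,0,3).
Solve for f: f(k) = (2*k**2 - 4*k - 1)/6 (degree 2 ≤ 2).
Then R = B(k−1)f/C = (2*k**2 - 4*k - 1)/(6*k**3 + 10*k**2 - 5*k - 17), so s_k = R(k)·t_k = 3**k*(-2*k**2 + 4*k + 1)*factorial(k + 1).
s_(k+1) − s_k = -3**k*(6*k**3 + 10*k**2 - 5*k - 17)*factorial(k + 1) = t_k.
Σ_(k=1)^n t_k = s_(n+1) − s_(1) = (-3**(n + 1)*(2*n**2 - 3)*factorial(n + 2)) − (18), i.e. -6*3**n*n**2*factorial(n + 2) + 9*3**n*factorial(n + 2) - 18.

S(n) = - 6 \cdot 3^{n} n^{2} \left(n + 2\right)! + 9 \cdot 3^{n} \left(n + 2\right)! - 18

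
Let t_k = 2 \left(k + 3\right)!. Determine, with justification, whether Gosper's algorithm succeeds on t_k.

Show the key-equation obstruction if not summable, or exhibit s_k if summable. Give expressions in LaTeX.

Ratio r(k) = k + 4.
So A=k + 4 and B=1, with C=1.
Solve (k + 4)·f(k+1) − (1)·f(k) = 1.
From deg A=1, deg B=0, deg C=0: d=-1.
Negative degree bound (-1): no f exists, t_k not Gosper-summable.

No — negative degree bound, so no certificate f.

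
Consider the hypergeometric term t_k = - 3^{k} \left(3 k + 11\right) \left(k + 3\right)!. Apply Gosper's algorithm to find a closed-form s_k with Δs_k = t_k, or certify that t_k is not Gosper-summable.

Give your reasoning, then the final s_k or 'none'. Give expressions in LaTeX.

Ratio r(k) = 3*(k + 4)*(3*k + 14)/(3*k + 11).
Take A(k)=3*k + 12, B(k)=1, C(k)=k + 11/3.
f must satisfy (3*k + 12)·f(k+1) − (1)·f(k) = k + 11/3.
d = 0 from the (1,0,1) case.
Solve for f: f(k) = 1/3 (degree 0 ≤ 0).
So s_k = (B(k−1)f/C)·t_k = (1/(3*k + 11))·t_k = -3**k*factorial(k + 3).
Verify: -3**k*(3*k + 11)*factorial(k + 3) matches t_k.

s_k = - 3^{k} \left(k + 3\right)!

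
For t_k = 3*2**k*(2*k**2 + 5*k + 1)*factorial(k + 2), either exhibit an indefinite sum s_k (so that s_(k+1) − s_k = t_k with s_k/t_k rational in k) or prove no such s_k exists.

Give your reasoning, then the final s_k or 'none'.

s_k = 3*2**k*(k - 1)*factorial(k + 2)

Compute t_(k+1)/t_k: get 2*(2*k**3 + 15*k**2 + 35*k + 24)/(2*k**2 + 5*k + 1).
A = 2*k + 6, B = 1, C = k**2 + 5*k/2 + 1/2.
Set up (2*k + 6)·f(k+1) − (1)·f(k) − (k**2 + 5*k/2 + 1/2) = 0.
Degrees (1,0,2) ⇒ d ≤ 1.
Match coefficients ⇒ f(k) = (k - 1)/2.
Certificate R = B(k−1)f/C = (k - 1)/(2*k**2 + 5*k + 1) gives s_k = 3*2**k*(k - 1)*factorial(k + 2).
Check: Δs_k = 3*2**k*(2*k**2 + 5*k + 1)*factorial(k + 2). ✓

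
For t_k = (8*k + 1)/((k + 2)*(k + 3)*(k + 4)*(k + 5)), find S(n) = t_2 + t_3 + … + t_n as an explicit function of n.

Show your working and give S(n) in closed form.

S(n) = (11*n**3 + 132*n**2 + 37*n - 180)/(120*(n**3 + 12*n**2 + 47*n + 60))

t_(k+1)/t_k = (k + 2)*(8*k + 9)/((k + 6)*(8*k + 1)).
A = k + 2, B = k + 6, C = k + 1/8.
f must satisfy (k + 2)·f(k+1) − (k + 5)·f(k) = k + 1/8.
Bound: deg f ≤ 3.
Solving with deg f ≤ 3: f(k) = k*(k**2 + 9*k - 6)/64.
Then R = B(k−1)f/C = k*(k + 5)*(k**2 + 9*k - 6)/(8*(8*k + 1)), so s_k = R(k)·t_k = k*(k**2 + 9*k - 6)/(8*(k + 2)*(k + 3)*(k + 4)).
Δs = (8*k + 1)/(k**4 + 14*k**3 + 71*k**2 + 154*k + 120), as required.
Evaluate: s_(n+1) = (n**3 + 12*n**2 + 15*n + 4)/(8*(n**3 + 12*n**2 + 47*n + 60)); subtract s_(2) = 1/30 ⇒ S(n) = (11*n**3 + 132*n**2 + 37*n - 180)/(120*(n**3 + 12*n**2 + 47*n + 60)).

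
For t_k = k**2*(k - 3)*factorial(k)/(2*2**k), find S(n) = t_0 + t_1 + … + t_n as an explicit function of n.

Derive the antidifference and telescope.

S(n) = (6*2**n + n**3*factorial(n) - n**2*factorial(n) - 8*n*factorial(n) - 6*factorial(n))/(2*2**n)

t_(k+1)/t_k = (k - 2)*(k + 1)**3/(2*k**2*(k - 3)).
Gosper form: A/B · C(k+1)/C(k) with A=k/2 + 1/2, B=1, C=k**3 - 3*k**2.
Set up (k/2 + 1/2)·f(k+1) − (1)·f(k) − (k**3 - 3*k**2) = 0.
d = 2 from the (1,0,3) case.
Coefficient equations give f(k) = 2*(k**2 - 4*k - 3).
R(k) = B(k−1)·f(k)/C(k) = 2*(k**2 - 4*k - 3)/(k**2*(k - 3)); s_k = R·t_k = (k**2 - 4*k - 3)*factorial(k)/2**k.
Check: Δs_k = k**2*(k - 3)*factorial(k)/(2*2**k). ✓
Evaluate: s_(n+1) = 2**(-n - 1)*(n**2 - 2*n - 6)*factorial(n + 1); subtract s_(0) = -3 ⇒ S(n) = (6*2**n + n**3*factorial(n) - n**2*factorial(n) - 8*n*factorial(n) - 6*factorial(n))/(2*2**n).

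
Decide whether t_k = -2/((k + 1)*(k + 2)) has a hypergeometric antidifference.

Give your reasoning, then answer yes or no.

The ratio is (k + 1)/(k + 3).
Take A(k)=k + 1, B(k)=k + 3, C(k)=1.
Key eq: (k + 1)·f(k+1) = (k + 2)·f(k) + (1).
From deg A=1, deg B=1, deg C=0: d=1.
Match coefficients ⇒ f(k) = k.
Certificate R = B(k−1)f/C = k*(k + 2) gives s_k = -2*k/(k + 1).
Check: Δs_k = -2/(k**2 + 3*k + 2). ✓

Yes. s_k = -2*k/(k + 1).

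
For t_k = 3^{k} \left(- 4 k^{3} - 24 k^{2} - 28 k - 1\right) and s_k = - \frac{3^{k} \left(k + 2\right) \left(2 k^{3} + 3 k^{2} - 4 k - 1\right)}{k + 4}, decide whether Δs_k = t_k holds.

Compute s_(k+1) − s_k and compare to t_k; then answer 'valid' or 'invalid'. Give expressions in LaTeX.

s_(k+1) = 3**(k + 1)*k*(-2*k**3 - 15*k**2 - 35*k - 24)/(k + 5)
s_(k+1) − s_k = 3**k*(-4*k**5 - 52*k**4 - 248*k**3 - 491*k**2 - 335*k - 10)/(k**2 + 9*k + 20)
(s_(k+1) − s_k) − t_k = 3**k*(8*k**4 + 76*k**3 + 242*k**2 + 234*k + 10)/(k**2 + 9*k + 20)

Invalid: residual \frac{3^{k} \left(8 k^{4} + 76 k^{3} + 242 k^{2} + 234 k + 10\right)}{k^{2} + 9 k + 20} ≠ 0.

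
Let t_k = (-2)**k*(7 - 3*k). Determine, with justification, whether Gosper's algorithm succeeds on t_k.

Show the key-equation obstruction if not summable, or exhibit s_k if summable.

Yes. s_k = (-2)**k*(k - 3).

Step 1: r(k) = 2*(4 - 3*k)/(3*k - 7).
Take A(k)=-2, B(k)=1, C(k)=k - 7/3.
Need (-2)·f(k+1) − (1)·f(k) = k - 7/3.
From deg A=0, deg B=0, deg C=1: d=1.
Solve for f: f(k) = -(k - 3)/3 (degree 1 ≤ 1).
Get s_k = R·t_k = (-2)**k*(k - 3) with R(k) = B(k−1)f(k)/C(k) = -(k - 3)/(3*k - 7).
s_(k+1) − s_k = (-2)**k*(7 - 3*k) = t_k.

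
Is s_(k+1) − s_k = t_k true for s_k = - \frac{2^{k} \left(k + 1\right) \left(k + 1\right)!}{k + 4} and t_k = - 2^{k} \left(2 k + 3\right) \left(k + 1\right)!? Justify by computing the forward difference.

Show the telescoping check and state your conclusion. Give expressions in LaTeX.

Invalid: residual \frac{3 \cdot 2^{k} \left(2 k^{2} + 11 k + 11\right) \left(k + 1\right)!}{\left(k + 4\right) \left(k + 5\right)} ≠ 0.

s_(k+1) = -2**(k + 1)*(k + 2)*factorial(k + 2)/(k + 5)
s_(k+1) − s_k = -2**k*(2*k**3 + 15*k**2 + 34*k + 27)*factorial(k + 1)/((k + 4)*(k + 5))
(s_(k+1) − s_k) − t_k = 3*2**k*(2*k**2 + 11*k + 11)*factorial(k + 1)/((k + 4)*(k + 5))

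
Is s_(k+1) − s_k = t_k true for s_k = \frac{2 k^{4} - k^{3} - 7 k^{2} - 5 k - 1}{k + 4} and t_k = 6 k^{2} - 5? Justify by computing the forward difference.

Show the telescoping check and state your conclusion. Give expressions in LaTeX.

s_(k+1) = (2*k**4 + 7*k**3 + 2*k**2 - 14*k - 12)/(k + 5)
s_(k+1) − s_k = (6*k**4 + 42*k**3 + 34*k**2 - 42*k - 43)/(k**2 + 9*k + 20)
(s_(k+1) − s_k) − t_k = 3*(-4*k**3 - 27*k**2 + k + 19)/(k**2 + 9*k + 20)

Invalid: residual \frac{3 \left(- 4 k^{3} - 27 k^{2} + k + 19\right)}{k^{2} + 9 k + 20} ≠ 0.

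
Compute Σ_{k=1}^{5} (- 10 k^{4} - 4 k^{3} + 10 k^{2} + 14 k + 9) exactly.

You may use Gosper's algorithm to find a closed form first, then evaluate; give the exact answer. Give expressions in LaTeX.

r(k) = (10*k**4 + 44*k**3 + 62*k**2 + 18*k - 19)/(10*k**4 + 4*k**3 - 10*k**2 - 14*k - 9) after simplifying.
A = 1, B = 1, C = k**4 + 2*k**3/5 - k**2 - 7*k/5 - 9/10.
Need (1)·f(k+1) − (1)·f(k) = k**4 + 2*k**3/5 - k**2 - 7*k/5 - 9/10.
deg f ≤ 5 (via 0,0,4).
Coefficient equations give f(k) = k*(2*k**4 - 4*k**3 - 2*k**2 - k - 4)/10.
R(k) = B(k−1)·f(k)/C(k) = k*(2*k**4 - 4*k**3 - 2*k**2 - k - 4)/(10*k**4 + 4*k**3 - 10*k**2 - 14*k - 9); s_k = R·t_k = k*(-2*k**4 + 4*k**3 + 2*k**2 + k + 4).
s_(k+1) − s_k = -10*k**4 - 4*k**3 + 10*k**2 + 14*k + 9 = t_k.
Evaluate s at k=6 and k=1: -9876 and 9; difference -9885.

Σ = -9885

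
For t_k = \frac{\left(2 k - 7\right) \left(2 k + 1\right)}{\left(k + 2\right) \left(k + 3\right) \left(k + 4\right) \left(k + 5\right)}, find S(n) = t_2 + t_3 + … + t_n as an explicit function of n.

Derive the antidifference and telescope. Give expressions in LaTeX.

S(n) = \frac{9 n^{3} - 52 n^{2} - 57 n + 100}{40 \left(n^{3} + 12 n^{2} + 47 n + 60\right)}

The ratio is (k + 2)*(2*k - 5)*(2*k + 3)/((k + 6)*(2*k - 7)*(2*k + 1)).
Take A(k)=k + 2, B(k)=k + 6, C(k)=k**2 - 3*k - 7/4.
Need (k + 2)·f(k+1) − (k + 5)·f(k) = k**2 - 3*k - 7/4.
Bound: deg f ≤ 3.
A polynomial solution: f(k) = k*(k**2 - 23*k - 6)/32.
So s_k = (B(k−1)f/C)·t_k = (k*(k + 5)*(k**2 - 23*k - 6)/(8*(2*k - 7)*(2*k + 1)))·t_k = k*(k**2 - 23*k - 6)/(8*(k**3 + 9*k**2 + 26*k + 24)).
Δs = (4*k**2 - 12*k - 7)/(k**4 + 14*k**3 + 71*k**2 + 154*k + 120), as required.
Telescope: S(n) = s_(n+1) − s_(2) = (n**3 - 20*n**2 - 49*n - 28)/(8*(n**3 + 12*n**2 + 47*n + 60)) − (-1/10) = (9*n**3 - 52*n**2 - 57*n + 100)/(40*(n**3 + 12*n**2 + 47*n + 60)).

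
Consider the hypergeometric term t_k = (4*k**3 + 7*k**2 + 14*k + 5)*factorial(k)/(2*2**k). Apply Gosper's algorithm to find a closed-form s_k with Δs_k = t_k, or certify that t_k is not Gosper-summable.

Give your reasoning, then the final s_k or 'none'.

s_k = (4*k**2 + 3*k + 2)*factorial(k)/2**k

Step 1: r(k) = (4*k**4 + 23*k**3 + 59*k**2 + 70*k + 30)/(2*(4*k**3 + 7*k**2 + 14*k + 5)).
Factor: A=k/2 + 1/2; B=1; C=k**3 + 7*k**2/4 + 7*k/2 + 5/4.
f must satisfy (k/2 + 1/2)·f(k+1) − (1)·f(k) = k**3 + 7*k**2/4 + 7*k/2 + 5/4.
deg f ≤ 2 (via 1,0,3).
Match coefficients ⇒ f(k) = (4*k**2 + 3*k + 2)/2.
Then R = B(k−1)f/C = 2*(4*k**2 + 3*k + 2)/(4*k**3 + 7*k**2 + 14*k + 5), so s_k = R(k)·t_k = (4*k**2 + 3*k + 2)*factorial(k)/2**k.
s_(k+1) − s_k = (4*k**3 + 7*k**2 + 14*k + 5)*factorial(k)/(2*2**k) = t_k.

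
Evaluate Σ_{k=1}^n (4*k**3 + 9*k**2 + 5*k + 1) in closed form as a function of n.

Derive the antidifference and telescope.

S(n) = n*(n**3 + 5*n**2 + 8*n + 5)

Compute t_(k+1)/t_k: get (4*k**3 + 21*k**2 + 35*k + 19)/(4*k**3 + 9*k**2 + 5*k + 1).
Factor: A=1; B=1; C=k**3 + 9*k**2/4 + 5*k/4 + 1/4.
Key eq: (1)·f(k+1) = (1)·f(k) + (k**3 + 9*k**2/4 + 5*k/4 + 1/4).
d = 4 from the (0,0,3) case.
Coefficient equations give f(k) = k**2*(k**2 + k - 1)/4.
Certificate R = B(k−1)f/C = k**2*(k**2 + k - 1)/(4*k**3 + 9*k**2 + 5*k + 1) gives s_k = k**2*(k**2 + k - 1).
Δs = 4*k**3 + 9*k**2 + 5*k + 1, as required.
Telescope: S(n) = s_(n+1) − s_(1) = n**4 + 5*n**3 + 8*n**2 + 5*n + 1 − (1) = n*(n**3 + 5*n**2 + 8*n + 5).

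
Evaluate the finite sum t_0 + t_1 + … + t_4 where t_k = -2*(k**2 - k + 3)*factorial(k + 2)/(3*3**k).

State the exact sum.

Σ = -1192/9

The ratio is (k + 3)*(-k + (k + 1)**2 + 2)/(3*(k**2 - k + 3)).
A = k/3 + 1, B = 1, C = k**2 - k + 3.
Need (k/3 + 1)·f(k+1) − (1)·f(k) = k**2 - k + 3.
deg f ≤ 1 (via 1,0,2).
Solving with deg f ≤ 1: f(k) = 3*(k - 2).
Certificate R = B(k−1)f/C = 3*(k - 2)/(k**2 - k + 3) gives s_k = -2*(k - 2)*factorial(k + 2)/3**k.
Δs = -2*(k**2 - k + 3)*factorial(k + 2)/(3*3**k), as required.
Evaluate s at k=5 and k=0: -1120/9 and 8; difference -1192/9.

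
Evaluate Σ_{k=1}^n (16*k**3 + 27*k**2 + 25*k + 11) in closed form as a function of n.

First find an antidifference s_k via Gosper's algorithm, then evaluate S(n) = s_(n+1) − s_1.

Step 1: r(k) = (16*k**3 + 75*k**2 + 127*k + 79)/(16*k**3 + 27*k**2 + 25*k + 11).
A = 1, B = 1, C = k**3 + 27*k**2/16 + 25*k/16 + 11/16.
Set up (1)·f(k+1) − (1)·f(k) − (k**3 + 27*k**2/16 + 25*k/16 + 11/16) = 0.
Degrees (0,0,3) ⇒ d ≤ 4.
A polynomial solution: f(k) = k*(4*k**3 + k**2 + 3*k + 3)/16.
Get s_k = R·t_k = k*(4*k**3 + k**2 + 3*k + 3) with R(k) = B(k−1)f(k)/C(k) = k*(4*k**3 + k**2 + 3*k + 3)/(16*k**3 + 27*k**2 + 25*k + 11).
Verify: 16*k**3 + 27*k**2 + 25*k + 11 matches t_k.
Telescope: S(n) = s_(n+1) − s_(1) = 4*n**4 + 17*n**3 + 30*n**2 + 28*n + 11 − (11) = n*(4*n**3 + 17*n**2 + 30*n + 28).

S(n) = n*(4*n**3 + 17*n**2 + 30*n + 28)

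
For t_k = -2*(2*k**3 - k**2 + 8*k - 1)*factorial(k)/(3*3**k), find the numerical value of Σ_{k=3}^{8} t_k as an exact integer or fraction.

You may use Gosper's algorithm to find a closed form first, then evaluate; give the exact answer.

Σ = -1378112/243

t_(k+1)/t_k = (k + 1)*(8*k + 2*(k + 1)**3 - (k + 1)**2 + 7)/(3*(2*k**3 - k**2 + 8*k - 1)).
So A=k/3 + 1/3 and B=1, with C=k**3 - k**2/2 + 4*k - 1/2.
Key eq: (k/3 + 1/3)·f(k+1) = (1)·f(k) + (k**3 - k**2/2 + 4*k - 1/2).
d = 2 from the (1,0,3) case.
A polynomial solution: f(k) = 3*(2*k**2 - k + 1)/2.
Certificate R = B(k−1)f/C = 3*(2*k**2 - k + 1)/(2*k**3 - k**2 + 8*k - 1) gives s_k = -2*(2*k**2 - k + 1)*factorial(k)/3**k.
s_(k+1) − s_k = -2*(2*k**3 - k**2 + 8*k - 1)*factorial(k)/(3*3**k) = t_k.
Telescoping: Σ = s_(9) − s_(3) = -1379840/243 − (-64/9) = -1378112/243.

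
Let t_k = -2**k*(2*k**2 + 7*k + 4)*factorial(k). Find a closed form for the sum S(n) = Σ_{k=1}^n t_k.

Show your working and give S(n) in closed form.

S(n) = -2*2**n*n**2*factorial(n) - 8*2**n*n*factorial(n) - 6*2**n*factorial(n) + 6

Compute t_(k+1)/t_k: get 2*(2*k**3 + 13*k**2 + 24*k + 13)/(2*k**2 + 7*k + 4).
Take A(k)=2*k + 2, B(k)=1, C(k)=k**2 + 7*k/2 + 2.
Set up (2*k + 2)·f(k+1) − (1)·f(k) − (k**2 + 7*k/2 + 2) = 0.
d = 1 from the (1,0,2) case.
Match coefficients ⇒ f(k) = (k + 2)/2.
Get s_k = R·t_k = -2**k*(k + 2)*factorial(k) with R(k) = B(k−1)f(k)/C(k) = (k + 2)/(2*k**2 + 7*k + 4).
Verify: -2**k*(2*k**2 + 7*k + 4)*factorial(k) matches t_k.
Σ_(k=1)^n t_k = s_(n+1) − s_(1) = (-2**(n + 1)*(n + 3)*factorial(n + 1)) − (-6), i.e. -2*2**n*n**2*factorial(n) - 8*2**n*n*factorial(n) - 6*2**n*factorial(n) + 6.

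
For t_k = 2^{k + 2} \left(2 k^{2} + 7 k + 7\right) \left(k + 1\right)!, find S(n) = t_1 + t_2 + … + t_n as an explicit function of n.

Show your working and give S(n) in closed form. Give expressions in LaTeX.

S(n) = 8 \cdot 2^{n} n \left(n + 2\right)! + 16 \cdot 2^{n} \left(n + 2\right)! - 32

Ratio r(k) = 2*(2*k**3 + 15*k**2 + 38*k + 32)/(2*k**2 + 7*k + 7).
A = 2*k + 4, B = 1, C = k**2 + 7*k/2 + 7/2.
Solve (2*k + 4)·f(k+1) − (1)·f(k) = k**2 + 7*k/2 + 7/2.
From deg A=1, deg B=0, deg C=2: d=1.
Coefficient equations give f(k) = (k + 1)/2.
Then R = B(k−1)f/C = (k + 1)/(2*k**2 + 7*k + 7), so s_k = R(k)·t_k = 2**(k + 2)*(k + 1)*factorial(k + 1).
Verify: 2**(k + 2)*(2*k**2 + 7*k + 7)*factorial(k + 1) matches t_k.
s_(n+1) = 2**(n + 3)*(n + 2)*factorial(n + 2) and s_(1) = 32, so S(n) = 8*2**n*n*factorial(n + 2) + 16*2**n*factorial(n + 2) - 32.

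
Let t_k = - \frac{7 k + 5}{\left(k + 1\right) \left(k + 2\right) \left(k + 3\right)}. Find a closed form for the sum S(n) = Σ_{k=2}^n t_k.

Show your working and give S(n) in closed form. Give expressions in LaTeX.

Ratio r(k) = (k + 1)*(7*k + 12)/((k + 4)*(7*k + 5)).
Take A(k)=k + 1, B(k)=k + 4, C(k)=k + 5/7.
Key eq: (k + 1)·f(k+1) = (k + 3)·f(k) + (k + 5/7).
d = 2 from the (1,1,1) case.
Coefficient equations give f(k) = k*(3*k + 2)/7.
So s_k = (B(k−1)f/C)·t_k = (k*(k + 3)*(3*k + 2)/(7*k + 5))·t_k = k*(-3*k - 2)/((k + 1)*(k + 2)).
s_(k+1) − s_k = (-7*k - 5)/(k**3 + 6*k**2 + 11*k + 6) = t_k.
Evaluate: s_(n+1) = (-3*n**2 - 8*n - 5)/(n**2 + 5*n + 6); subtract s_(2) = -4/3 ⇒ S(n) = (-5*n**2 - 4*n + 9)/(3*(n**2 + 5*n + 6)).

S(n) = \frac{- 5 n^{2} - 4 n + 9}{3 \left(n^{2} + 5 n + 6\right)}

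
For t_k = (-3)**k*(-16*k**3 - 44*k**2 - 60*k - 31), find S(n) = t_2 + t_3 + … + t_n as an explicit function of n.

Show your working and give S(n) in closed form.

t_(k+1)/t_k = 3*(-16*k**3 - 92*k**2 - 196*k - 151)/(16*k**3 + 44*k**2 + 60*k + 31).
A = -3, B = 1, C = k**3 + 11*k**2/4 + 15*k/4 + 31/16.
Set up (-3)·f(k+1) − (1)·f(k) − (k**3 + 11*k**2/4 + 15*k/4 + 31/16) = 0.
deg f ≤ 3 (via 0,0,3).
Solve for f: f(k) = -(4*k**3 + 2*k**2 + 3*k + 1)/16 (degree 3 ≤ 3).
Then R = B(k−1)f/C = -(4*k**3 + 2*k**2 + 3*k + 1)/(16*k**3 + 44*k**2 + 60*k + 31), so s_k = R(k)·t_k = (-3)**k*(4*k**3 + 2*k**2 + 3*k + 1).
Verify: (-3)**k*(-16*k**3 - 44*k**2 - 60*k - 31) matches t_k.
Σ_(k=2)^n t_k = s_(n+1) − s_(2) = ((-3)**(n + 1)*(4*n**3 + 14*n**2 + 19*n + 10)) − (423), i.e. -12*(-3)**n*n**3 - 42*(-3)**n*n**2 - 57*(-3)**n*n - 30*(-3)**n - 423.

S(n) = -12*(-3)**n*n**3 - 42*(-3)**n*n**2 - 57*(-3)**n*n - 30*(-3)**n - 423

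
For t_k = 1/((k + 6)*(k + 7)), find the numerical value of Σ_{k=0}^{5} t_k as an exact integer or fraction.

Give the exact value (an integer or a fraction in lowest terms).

Step 1: r(k) = (k + 6)/(k + 8).
So A=k + 6 and B=k + 8, with C=1.
Need (k + 6)·f(k+1) − (k + 7)·f(k) = 1.
deg f ≤ 1 (via 1,1,0).
Match coefficients ⇒ f(k) = k/6.
Certificate R = B(k−1)f/C = k*(k + 7)/6 gives s_k = k/(6*(k + 6)).
Verify: 1/(k**2 + 13*k + 42) matches t_k.
Telescoping: Σ = s_(6) − s_(0) = 1/12 − (0) = 1/12.

Σ = 1/12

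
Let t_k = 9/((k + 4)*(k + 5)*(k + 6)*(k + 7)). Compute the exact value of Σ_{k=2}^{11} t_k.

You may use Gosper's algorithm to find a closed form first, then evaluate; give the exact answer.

Σ = 95/11424

Compute t_(k+1)/t_k: get (k + 4)/(k + 8).
Take A(k)=k + 4, B(k)=k + 8, C(k)=1.
Need (k + 4)·f(k+1) − (k + 7)·f(k) = 1.
From deg A=1, deg B=1, deg C=0: d=3.
Solving with deg f ≤ 3: f(k) = k*(k**2 + 15*k + 74)/360.
Then R = B(k−1)f/C = k*(k + 7)*(k**2 + 15*k + 74)/360, so s_k = R(k)·t_k = k*(k**2 + 15*k + 74)/(40*(k + 4)*(k + 5)*(k + 6)).
s_(k+1) − s_k = 9/(k**4 + 22*k**3 + 179*k**2 + 638*k + 840) = t_k.
Telescoping: Σ = s_(12) − s_(2) = 199/8160 − (9/560) = 95/11424.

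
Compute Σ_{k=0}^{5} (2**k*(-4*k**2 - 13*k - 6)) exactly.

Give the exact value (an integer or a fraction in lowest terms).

Ratio r(k) = 2*(4*k**2 + 21*k + 23)/(4*k**2 + 13*k + 6).
A = 2, B = 1, C = k**2 + 13*k/4 + 3/2.
Need (2)·f(k+1) − (1)·f(k) = k**2 + 13*k/4 + 3/2.
From deg A=0, deg B=0, deg C=2: d=2.
Solve for f: f(k) = (4*k**2 - 3*k + 4)/4 (degree 2 ≤ 2).
Certificate R = B(k−1)f/C = (4*k**2 - 3*k + 4)/(4*k**2 + 13*k + 6) gives s_k = 2**k*(-4*k**2 + 3*k - 4).
Verify: 2**k*(-4*k**2 - 13*k - 6) matches t_k.
Telescoping: Σ = s_(6) − s_(0) = -8320 − (-4) = -8316.

Σ = -8316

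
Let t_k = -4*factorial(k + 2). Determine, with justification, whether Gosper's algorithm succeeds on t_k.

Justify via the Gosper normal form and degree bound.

Compute t_(k+1)/t_k: get k + 3.
Take A(k)=k + 3, B(k)=1, C(k)=1.
Set up (k + 3)·f(k+1) − (1)·f(k) − (1) = 0.
Bound: deg f ≤ -1.
Bound -1 < 0, so the key equation has no polynomial solution.

No — t_k has no hypergeometric antidifference.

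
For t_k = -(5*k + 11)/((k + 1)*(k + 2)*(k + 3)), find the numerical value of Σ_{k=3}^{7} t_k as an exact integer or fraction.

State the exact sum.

The ratio is (k + 1)*(5*k + 16)/((k + 4)*(5*k + 11)).
Take A(k)=k + 1, B(k)=k + 4, C(k)=k + 11/5.
Solve (k + 1)·f(k+1) − (k + 3)·f(k) = k + 11/5.
d = 2 from the (1,1,1) case.
Solve for f: f(k) = k*(4*k + 7)/5 (degree 2 ≤ 2).
R(k) = B(k−1)·f(k)/C(k) = k*(k + 3)*(4*k + 7)/(5*k + 11); s_k = R·t_k = k*(-4*k - 7)/((k + 1)*(k + 2)).
Verify: (-5*k - 11)/(k**3 + 6*k**2 + 11*k + 6) matches t_k.
Σ_(k=3)^(7) t_k = s_(8) − s_(3) = -52/15 − (-57/20) = -37/60.

Σ = -37/60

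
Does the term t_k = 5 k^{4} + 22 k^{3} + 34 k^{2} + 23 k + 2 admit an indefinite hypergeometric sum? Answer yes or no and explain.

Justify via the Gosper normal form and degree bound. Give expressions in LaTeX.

Compute t_(k+1)/t_k: get (5*k**4 + 42*k**3 + 130*k**2 + 177*k + 86)/(5*k**4 + 22*k**3 + 34*k**2 + 23*k + 2).
So A=1 and B=1, with C=k**4 + 22*k**3/5 + 34*k**2/5 + 23*k/5 + 2/5.
Key eq: (1)·f(k+1) = (1)·f(k) + (k**4 + 22*k**3/5 + 34*k**2/5 + 23*k/5 + 2/5).
From deg A=0, deg B=0, deg C=4: d=5.
A polynomial solution: f(k) = k*(k**4 + 3*k**3 + 2*k**2 - 4)/5.
Get s_k = R·t_k = k*(k**4 + 3*k**3 + 2*k**2 - 4) with R(k) = B(k−1)f(k)/C(k) = k*(k**4 + 3*k**3 + 2*k**2 - 4)/(5*k**4 + 22*k**3 + 34*k**2 + 23*k + 2).
Δs = 5*k**4 + 22*k**3 + 34*k**2 + 23*k + 2, as required.

Yes. s_k = k \left(k^{4} + 3 k^{3} + 2 k^{2} - 4\right).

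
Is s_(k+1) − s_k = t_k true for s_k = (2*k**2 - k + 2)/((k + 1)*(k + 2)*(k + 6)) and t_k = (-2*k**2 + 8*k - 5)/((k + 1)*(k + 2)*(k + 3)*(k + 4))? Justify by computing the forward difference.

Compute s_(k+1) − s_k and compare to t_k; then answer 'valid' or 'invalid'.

Invalid: residual 3*(4*k**3 + 11*k**2 - 45*k + 38)/(k**6 + 23*k**5 + 207*k**4 + 925*k**3 + 2144*k**2 + 2412*k + 1008) ≠ 0.

s_(k+1) = (-k + 2*(k + 1)**2 + 1)/((k + 2)*(k + 3)*(k + 7))
s_(k+1) − s_k = 2*(-k**3 + k**2 + 20*k - 12)/(k**5 + 19*k**4 + 131*k**3 + 401*k**2 + 540*k + 252)
(s_(k+1) − s_k) − t_k = 3*(4*k**3 + 11*k**2 - 45*k + 38)/(k**6 + 23*k**5 + 207*k**4 + 925*k**3 + 2144*k**2 + 2412*k + 1008)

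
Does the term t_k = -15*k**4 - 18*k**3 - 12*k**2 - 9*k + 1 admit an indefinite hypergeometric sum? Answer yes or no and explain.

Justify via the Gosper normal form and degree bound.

Yes. s_k = k*(-3*k**4 + 3*k**3 - 3*k + 4).

r(k) = (15*k**4 + 78*k**3 + 156*k**2 + 147*k + 53)/(15*k**4 + 18*k**3 + 12*k**2 + 9*k - 1) after simplifying.
Gosper form: A/B · C(k+1)/C(k) with A=1, B=1, C=k**4 + 6*k**3/5 + 4*k**2/5 + 3*k/5 - 1/15.
Need (1)·f(k+1) − (1)·f(k) = k**4 + 6*k**3/5 + 4*k**2/5 + 3*k/5 - 1/15.
d = 5 from the (0,0,4) case.
Solve for f: f(k) = k*(3*k**4 - 3*k**3 + 3*k - 4)/15 (degree 5 ≤ 5).
So s_k = (B(k−1)f/C)·t_k = (k*(3*k**4 - 3*k**3 + 3*k - 4)/(15*k**4 + 18*k**3 + 12*k**2 + 9*k - 1))·t_k = k*(-3*k**4 + 3*k**3 - 3*k + 4).
Check: Δs_k = -15*k**4 - 18*k**3 - 12*k**2 - 9*k + 1. ✓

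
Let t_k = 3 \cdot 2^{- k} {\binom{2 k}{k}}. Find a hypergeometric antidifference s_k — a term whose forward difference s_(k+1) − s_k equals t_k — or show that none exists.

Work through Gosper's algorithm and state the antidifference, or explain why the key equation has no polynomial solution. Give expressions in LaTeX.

Ratio r(k) = (2*k + 1)/(k + 1).
Normal form (A,B,C) = (2*k + 1, k + 1, 1).
Key eq: (2*k + 1)·f(k+1) = (k)·f(k) + (1).
d = -1 from the (1,1,0) case.
Negative degree bound (-1): no f exists, t_k not Gosper-summable.

none (Gosper's algorithm certifies no s_k)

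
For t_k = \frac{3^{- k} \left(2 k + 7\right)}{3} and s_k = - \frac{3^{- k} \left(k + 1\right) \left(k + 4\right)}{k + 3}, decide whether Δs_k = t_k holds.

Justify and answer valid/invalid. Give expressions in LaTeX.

Invalid: residual \frac{2 \cdot 3^{- k} \left(- 2 k^{2} - 16 k - 33\right)}{3 \left(k^{2} + 7 k + 12\right)} ≠ 0.

s_(k+1) = -(k + 2)*(k + 5)/(3*3**k*(k + 4))
s_(k+1) − s_k = (2*k**3 + 17*k**2 + 41*k + 18)/(3*3**k*(k**2 + 7*k + 12))
(s_(k+1) − s_k) − t_k = 2*(-2*k**2 - 16*k - 33)/(3*3**k*(k**2 + 7*k + 12))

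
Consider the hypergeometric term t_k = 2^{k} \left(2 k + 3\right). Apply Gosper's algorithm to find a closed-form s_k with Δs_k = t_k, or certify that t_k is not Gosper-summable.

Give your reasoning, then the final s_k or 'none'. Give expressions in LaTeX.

s_k = 2^{k} \left(2 k - 1\right)

t_(k+1)/t_k = 2*(2*k + 5)/(2*k + 3).
Factor: A=2; B=1; C=k + 3/2.
Solve (2)·f(k+1) − (1)·f(k) = k + 3/2.
Bound: deg f ≤ 1.
A polynomial solution: f(k) = (2*k - 1)/2.
Get s_k = R·t_k = 2**k*(2*k - 1) with R(k) = B(k−1)f(k)/C(k) = (2*k - 1)/(2*k + 3).
Verify: 2**k*(2*k + 3) matches t_k.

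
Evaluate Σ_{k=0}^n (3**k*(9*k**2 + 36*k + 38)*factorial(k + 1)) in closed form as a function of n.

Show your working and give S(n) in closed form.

t_(k+1)/t_k = 3*(9*k**3 + 72*k**2 + 191*k + 166)/(9*k**2 + 36*k + 38).
Take A(k)=3*k + 6, B(k)=1, C(k)=k**2 + 4*k + 38/9.
Key eq: (3*k + 6)·f(k+1) = (1)·f(k) + (k**2 + 4*k + 38/9).
From deg A=1, deg B=0, deg C=2: d=1.
Coefficient equations give f(k) = (3*k + 4)/9.
Certificate R = B(k−1)f/C = (3*k + 4)/(9*k**2 + 36*k + 38) gives s_k = 3**k*(3*k + 4)*factorial(k + 1).
Verify: 3**k*(9*k**2 + 36*k + 38)*factorial(k + 1) matches t_k.
Σ_(k=0)^n t_k = s_(n+1) − s_(0) = (3**(n + 1)*(3*n + 7)*factorial(n + 2)) − (4), i.e. 9*3**n*n*factorial(n + 2) + 21*3**n*factorial(n + 2) - 4.

S(n) = 9*3**n*n*factorial(n + 2) + 21*3**n*factorial(n + 2) - 4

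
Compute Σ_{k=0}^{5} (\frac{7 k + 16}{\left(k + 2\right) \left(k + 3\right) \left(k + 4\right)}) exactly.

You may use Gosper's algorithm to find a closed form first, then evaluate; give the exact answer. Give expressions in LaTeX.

Σ = 41/24

Ratio r(k) = (k + 2)*(7*k + 23)/((k + 5)*(7*k + 16)).
So A=k + 2 and B=k + 5, with C=k + 16/7.
f must satisfy (k + 2)·f(k+1) − (k + 4)·f(k) = k + 16/7.
Degrees (1,1,1) ⇒ d ≤ 2.
Coefficient equations give f(k) = k*(5*k + 11)/14.
R(k) = B(k−1)·f(k)/C(k) = k*(k + 4)*(5*k + 11)/(2*(7*k + 16)); s_k = R·t_k = k*(5*k + 11)/(2*(k + 2)*(k + 3)).
s_(k+1) − s_k = (7*k + 16)/(k**3 + 9*k**2 + 26*k + 24) = t_k.
Σ_(k=0)^(5) t_k = s_(6) − s_(0) = 41/24 − (0) = 41/24.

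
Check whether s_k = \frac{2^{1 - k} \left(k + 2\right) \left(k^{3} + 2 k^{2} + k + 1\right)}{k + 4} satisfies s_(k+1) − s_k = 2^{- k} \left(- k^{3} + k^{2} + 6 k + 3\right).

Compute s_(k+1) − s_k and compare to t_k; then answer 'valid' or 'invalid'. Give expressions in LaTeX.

s_(k+1) = (k + 3)*(k + (k + 1)**3 + 2*(k + 1)**2 + 2)/(2**k*(k + 5))
s_(k+1) − s_k = (-k**5 - 6*k**4 + 5*k**3 + 65*k**2 + 97*k + 40)/(2**k*(k**2 + 9*k + 20))
(s_(k+1) − s_k) − t_k = 2**(1 - k)*(k**4 + 5*k**3 - 6*k**2 - 25*k - 10)/(k**2 + 9*k + 20)

Invalid: residual \frac{2^{1 - k} \left(k^{4} + 5 k^{3} - 6 k^{2} - 25 k - 10\right)}{k^{2} + 9 k + 20} ≠ 0.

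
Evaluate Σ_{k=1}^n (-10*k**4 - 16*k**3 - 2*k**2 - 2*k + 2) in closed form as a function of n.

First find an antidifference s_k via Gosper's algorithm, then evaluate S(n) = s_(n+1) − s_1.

S(n) = n*(-2*n**4 - 9*n**3 - 12*n**2 - 6*n + 1)

Compute t_(k+1)/t_k: get (k + 5*(k + 1)**4 + 8*(k + 1)**3 + (k + 1)**2)/(5*k**4 + 8*k**3 + k**2 + k - 1).
Normal form (A,B,C) = (1, 1, k**4 + 8*k**3/5 + k**2/5 + k/5 - 1/5).
Set up (1)·f(k+1) − (1)·f(k) − (k**4 + 8*k**3/5 + k**2/5 + k/5 - 1/5) = 0.
Bound: deg f ≤ 5.
Solve for f: f(k) = k*(2*k**4 - k**3 - 4*k**2 + 4*k - 3)/10 (degree 5 ≤ 5).
Then R = B(k−1)f/C = k*(2*k**4 - k**3 - 4*k**2 + 4*k - 3)/(2*(5*k**4 + 8*k**3 + k**2 + k - 1)), so s_k = R(k)·t_k = k*(-2*k**4 + k**3 + 4*k**2 - 4*k + 3).
Verify: -10*k**4 - 16*k**3 - 2*k**2 - 2*k + 2 matches t_k.
Telescope: S(n) = s_(n+1) − s_(1) = -2*n**5 - 9*n**4 - 12*n**3 - 6*n**2 + n + 2 − (2) = n*(-2*n**4 - 9*n**3 - 12*n**2 - 6*n + 1).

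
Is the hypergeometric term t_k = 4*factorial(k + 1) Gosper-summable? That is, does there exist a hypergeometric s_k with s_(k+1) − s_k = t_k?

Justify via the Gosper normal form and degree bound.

t_(k+1)/t_k = k + 2.
A = k + 2, B = 1, C = 1.
Set up (k + 2)·f(k+1) − (1)·f(k) − (1) = 0.
d = -1 from the (1,0,0) case.
deg f ≤ -1 is impossible — no certificate.

No. Not Gosper-summable.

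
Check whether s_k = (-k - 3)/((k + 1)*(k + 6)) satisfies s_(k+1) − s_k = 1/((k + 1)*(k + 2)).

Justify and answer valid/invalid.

Invalid: residual 6*(-k - 4)/(k**4 + 16*k**3 + 83*k**2 + 152*k + 84) ≠ 0.

s_(k+1) = (-k - 4)/((k + 2)*(k + 7))
s_(k+1) − s_k = (k**2 + 7*k + 18)/(k**4 + 16*k**3 + 83*k**2 + 152*k + 84)
(s_(k+1) − s_k) − t_k = 6*(-k - 4)/(k**4 + 16*k**3 + 83*k**2 + 152*k + 84)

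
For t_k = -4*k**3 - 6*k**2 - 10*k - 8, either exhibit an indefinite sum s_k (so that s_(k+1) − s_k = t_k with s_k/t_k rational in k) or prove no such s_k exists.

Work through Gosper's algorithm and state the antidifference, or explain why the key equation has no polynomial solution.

Ratio r(k) = (2*k**3 + 9*k**2 + 17*k + 14)/(2*k**3 + 3*k**2 + 5*k + 4).
Factor: A=1; B=1; C=k**3 + 3*k**2/2 + 5*k/2 + 2.
f must satisfy (1)·f(k+1) − (1)·f(k) = k**3 + 3*k**2/2 + 5*k/2 + 2.
deg f ≤ 4 (via 0,0,3).
Solving with deg f ≤ 4: f(k) = k*(k + 1)*(k**2 - k + 4)/4.
Get s_k = R·t_k = k*(-k**3 - 3*k - 4) with R(k) = B(k−1)f(k)/C(k) = k*(k**2 - k + 4)/(2*(2*k**2 + k + 4)).
Δs = -4*k**3 - 6*k**2 - 10*k - 8, as required.

s_k = k*(-k**3 - 3*k - 4)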